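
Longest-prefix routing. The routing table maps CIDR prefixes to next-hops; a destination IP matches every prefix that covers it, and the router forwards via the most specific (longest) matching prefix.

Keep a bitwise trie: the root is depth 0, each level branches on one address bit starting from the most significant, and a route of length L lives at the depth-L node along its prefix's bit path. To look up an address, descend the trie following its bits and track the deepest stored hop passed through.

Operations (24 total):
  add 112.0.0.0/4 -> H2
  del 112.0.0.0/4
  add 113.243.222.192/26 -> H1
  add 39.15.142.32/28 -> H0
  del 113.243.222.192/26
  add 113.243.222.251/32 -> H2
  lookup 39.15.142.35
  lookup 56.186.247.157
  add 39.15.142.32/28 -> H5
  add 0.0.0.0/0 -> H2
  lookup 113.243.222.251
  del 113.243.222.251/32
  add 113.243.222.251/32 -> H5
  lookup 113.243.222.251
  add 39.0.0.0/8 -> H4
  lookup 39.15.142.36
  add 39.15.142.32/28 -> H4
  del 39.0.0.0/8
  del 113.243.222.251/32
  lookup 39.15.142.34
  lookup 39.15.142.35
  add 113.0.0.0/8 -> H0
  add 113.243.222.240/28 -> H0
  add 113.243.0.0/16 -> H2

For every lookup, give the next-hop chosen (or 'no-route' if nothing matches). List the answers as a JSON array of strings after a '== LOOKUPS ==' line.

Trace:
  + 112.0.0.0/4 (H2) depth=4
  del 112.0.0.0/4 (clear depth 4)
  + 113.243.222.192/26 (H1) depth=26
  + 39.15.142.32/28 (H0) depth=28
  del 113.243.222.192/26 (clear depth 26)
  + 113.243.222.251/32 (H2) depth=32
  lookup 39.15.142.35: bits 0010011100001111100011100010 walk d0:-→d1:-→d2:-→d3:-→d4:-→d5:-→d6:-→d7:-→d8:-→d9:-→d10:-→d11:-→d12:-→d13:-→d14:-→d15:-→d16:-→d17:-→d18:-→d19:-→d20:-→d21:-→d22:-→d23:-→d24:-→d25:-→d26:-→d27:-→d28:H0 -> H0
  lookup 56.186.247.157: bits 001 walk d0:-→d1:-→d2:-→d3:- -> no-route
  + 39.15.142.32/28 (H5) depth=28
  + 0.0.0.0/0 (H2) depth=0
  lookup 113.243.222.251: bits 01110001111100111101111011111011 walk d0:H2→d1:-→d2:-→d3:-→d4:-→d5:-→d6:-→d7:-→d8:-→d9:-→d10:-→d11:-→d12:-→d13:-→d14:-→d15:-→d16:-→d17:-→d18:-→d19:-→d20:-→d21:-→d22:-→d23:-→d24:-→d25:-→d26:-→d27:-→d28:-→d29:-→d30:-→d31:-→d32:H2 -> H2
  del 113.243.222.251/32 (clear depth 32)
  + 113.243.222.251/32 (H5) depth=32
  lookup 113.243.222.251: bits 01110001111100111101111011111011 walk d0:H2→d1:-→d2:-→d3:-→d4:-→d5:-→d6:-→d7:-→d8:-→d9:-→d10:-→d11:-→d12:-→d13:-→d14:-→d15:-→d16:-→d17:-→d18:-→d19:-→d20:-→d21:-→d22:-→d23:-→d24:-→d25:-→d26:-→d27:-→d28:-→d29:-→d30:-→d31:-→d32:H5 -> H5
  + 39.0.0.0/8 (H4) depth=8
  lookup 39.15.142.36: bits 0010011100001111100011100010 walk d0:H2→d1:-→d2:-→d3:-→d4:-→d5:-→d6:-→d7:-→d8:H4→d9:-→d10:-→d11:-→d12:-→d13:-→d14:-→d15:-→d16:-→d17:-→d18:-→d19:-→d20:-→d21:-→d22:-→d23:-→d24:-→d25:-→d26:-→d27:-→d28:H5 -> H5
  + 39.15.142.32/28 (H4) depth=28
  del 39.0.0.0/8 (clear depth 8)
  del 113.243.222.251/32 (clear depth 32)
  lookup 39.15.142.34: bits 0010011100001111100011100010 walk d0:H2→d1:-→d2:-→d3:-→d4:-→d5:-→d6:-→d7:-→d8:-→d9:-→d10:-→d11:-→d12:-→d13:-→d14:-→d15:-→d16:-→d17:-→d18:-→d19:-→d20:-→d21:-→d22:-→d23:-→d24:-→d25:-→d26:-→d27:-→d28:H4 -> H4
  lookup 39.15.142.35: bits 0010011100001111100011100010 walk d0:H2→d1:-→d2:-→d3:-→d4:-→d5:-→d6:-→d7:-→d8:-→d9:-→d10:-→d11:-→d12:-→d13:-→d14:-→d15:-→d16:-→d17:-→d18:-→d19:-→d20:-→d21:-→d22:-→d23:-→d24:-→d25:-→d26:-→d27:-→d28:H4 -> H4
  + 113.0.0.0/8 (H0) depth=8
  + 113.243.222.240/28 (H0) depth=28
  + 113.243.0.0/16 (H2) depth=16

== LOOKUPS ==
["H0","no-route","H2","H5","H5","H4","H4"]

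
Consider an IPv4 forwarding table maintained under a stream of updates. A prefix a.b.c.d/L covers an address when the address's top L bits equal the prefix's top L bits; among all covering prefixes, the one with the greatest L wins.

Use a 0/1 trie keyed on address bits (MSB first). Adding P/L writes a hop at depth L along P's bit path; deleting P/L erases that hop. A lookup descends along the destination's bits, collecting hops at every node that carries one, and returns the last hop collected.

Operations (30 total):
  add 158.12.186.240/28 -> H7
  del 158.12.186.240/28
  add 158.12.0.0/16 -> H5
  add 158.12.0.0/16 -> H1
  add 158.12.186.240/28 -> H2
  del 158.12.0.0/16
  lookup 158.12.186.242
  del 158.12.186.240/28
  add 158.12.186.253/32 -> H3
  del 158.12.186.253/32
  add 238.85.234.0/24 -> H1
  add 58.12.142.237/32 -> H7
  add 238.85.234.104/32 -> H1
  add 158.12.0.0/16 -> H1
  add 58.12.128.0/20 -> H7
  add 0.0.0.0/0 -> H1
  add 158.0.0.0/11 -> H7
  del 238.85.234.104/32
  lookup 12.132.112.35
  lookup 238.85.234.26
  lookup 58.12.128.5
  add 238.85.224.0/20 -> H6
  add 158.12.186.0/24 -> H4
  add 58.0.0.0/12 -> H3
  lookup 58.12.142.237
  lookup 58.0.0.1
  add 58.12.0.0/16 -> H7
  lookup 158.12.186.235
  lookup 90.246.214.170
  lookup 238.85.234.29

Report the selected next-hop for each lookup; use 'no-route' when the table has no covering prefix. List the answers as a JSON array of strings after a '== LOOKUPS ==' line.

Trace:
  add 158.12.186.240/28 -> H7 at depth 28
  - 158.12.186.240/28 clear@28
  add 158.12.0.0/16 -> H5 at depth 16
  add 158.12.0.0/16 -> H1 at depth 16
  add 158.12.186.240/28 -> H2 at depth 28
  - 158.12.0.0/16 clear@16
  lookup 158.12.186.242: bits 1001111000001100101110101111 walk d0:-→d1:-→d2:-→d3:-→d4:-→d5:-→d6:-→d7:-→d8:-→d9:-→d10:-→d11:-→d12:-→d13:-→d14:-→d15:-→d16:-→d17:-→d18:-→d19:-→d20:-→d21:-→d22:-→d23:-→d24:-→d25:-→d26:-→d27:-→d28:H2 -> H2
  - 158.12.186.240/28 clear@28
  add 158.12.186.253/32 -> H3 at depth 32
  - 158.12.186.253/32 clear@32
  add 238.85.234.0/24 -> H1 at depth 24
  add 58.12.142.237/32 -> H7 at depth 32
  add 238.85.234.104/32 -> H1 at depth 32
  add 158.12.0.0/16 -> H1 at depth 16
  add 58.12.128.0/20 -> H7 at depth 20
  add 0.0.0.0/0 -> H1 at depth 0
  add 158.0.0.0/11 -> H7 at depth 11
  - 238.85.234.104/32 clear@32
  lookup 12.132.112.35: bits 00 walk d0:H1→d1:-→d2:- -> H1
  lookup 238.85.234.26: bits 1110111001010101111010100 walk d0:H1→d1:-→d2:-→d3:-→d4:-→d5:-→d6:-→d7:-→d8:-→d9:-→d10:-→d11:-→d12:-→d13:-→d14:-→d15:-→d16:-→d17:-→d18:-→d19:-→d20:-→d21:-→d22:-→d23:-→d24:H1→d25:- -> H1
  lookup 58.12.128.5: bits 00111010000011001000 walk d0:H1→d1:-→d2:-→d3:-→d4:-→d5:-→d6:-→d7:-→d8:-→d9:-→d10:-→d11:-→d12:-→d13:-→d14:-→d15:-→d16:-→d17:-→d18:-→d19:-→d20:H7 -> H7
  add 238.85.224.0/20 -> H6 at depth 20
  add 158.12.186.0/24 -> H4 at depth 24
  add 58.0.0.0/12 -> H3 at depth 12
  lookup 58.12.142.237: bits 00111010000011001000111011101101 walk d0:H1→d1:-→d2:-→d3:-→d4:-→d5:-→d6:-→d7:-→d8:-→d9:-→d10:-→d11:-→d12:H3→d13:-→d14:-→d15:-→d16:-→d17:-→d18:-→d19:-→d20:H7→d21:-→d22:-→d23:-→d24:-→d25:-→d26:-→d27:-→d28:-→d29:-→d30:-→d31:-→d32:H7 -> H7
  lookup 58.0.0.1: bits 001110100000 walk d0:H1→d1:-→d2:-→d3:-→d4:-→d5:-→d6:-→d7:-→d8:-→d9:-→d10:-→d11:-→d12:H3 -> H3
  add 58.12.0.0/16 -> H7 at depth 16
  lookup 158.12.186.235: bits 100111100000110010111010111 walk d0:H1→d1:-→d2:-→d3:-→d4:-→d5:-→d6:-→d7:-→d8:-→d9:-→d10:-→d11:H7→d12:-→d13:-→d14:-→d15:-→d16:H1→d17:-→d18:-→d19:-→d20:-→d21:-→d22:-→d23:-→d24:H4→d25:-→d26:-→d27:- -> H4
  lookup 90.246.214.170: bits 0 walk d0:H1→d1:- -> H1
  lookup 238.85.234.29: bits 1110111001010101111010100 walk d0:H1→d1:-→d2:-→d3:-→d4:-→d5:-→d6:-→d7:-→d8:-→d9:-→d10:-→d11:-→d12:-→d13:-→d14:-→d15:-→d16:-→d17:-→d18:-→d19:-→d20:H6→d21:-→d22:-→d23:-→d24:H1→d25:- -> H1

== LOOKUPS ==
["H2","H1","H1","H7","H7","H3","H4","H1","H1"]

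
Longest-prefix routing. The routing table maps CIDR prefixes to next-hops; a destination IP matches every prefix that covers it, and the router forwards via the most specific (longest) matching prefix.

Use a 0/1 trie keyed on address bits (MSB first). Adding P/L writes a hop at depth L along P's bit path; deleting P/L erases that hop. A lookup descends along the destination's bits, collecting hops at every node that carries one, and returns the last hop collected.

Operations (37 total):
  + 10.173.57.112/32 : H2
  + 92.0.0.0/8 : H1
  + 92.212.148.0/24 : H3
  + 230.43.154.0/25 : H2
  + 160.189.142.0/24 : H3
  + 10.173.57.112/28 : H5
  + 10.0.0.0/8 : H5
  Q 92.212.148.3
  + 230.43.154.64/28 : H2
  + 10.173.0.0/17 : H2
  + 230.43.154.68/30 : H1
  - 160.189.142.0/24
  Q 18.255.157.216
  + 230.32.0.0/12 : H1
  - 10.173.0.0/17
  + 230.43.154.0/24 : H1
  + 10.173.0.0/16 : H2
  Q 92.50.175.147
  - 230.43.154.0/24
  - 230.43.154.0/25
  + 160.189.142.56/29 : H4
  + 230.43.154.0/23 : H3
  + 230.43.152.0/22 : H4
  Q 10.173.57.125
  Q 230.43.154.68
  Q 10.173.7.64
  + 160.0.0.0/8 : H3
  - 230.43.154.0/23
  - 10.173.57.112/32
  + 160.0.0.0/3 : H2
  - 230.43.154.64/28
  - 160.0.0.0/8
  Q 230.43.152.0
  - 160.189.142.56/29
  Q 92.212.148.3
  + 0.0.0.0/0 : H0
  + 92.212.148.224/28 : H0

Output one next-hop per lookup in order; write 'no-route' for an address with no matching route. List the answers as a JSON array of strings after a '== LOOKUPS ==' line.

Apply in order:
  add 10.173.57.112/32 -> H2 at depth 32
  add 92.0.0.0/8 -> H1 at depth 8
  add 92.212.148.0/24 -> H3 at depth 24
  add 230.43.154.0/25 -> H2 at depth 25
  add 160.189.142.0/24 -> H3 at depth 24
  add 10.173.57.112/28 -> H5 at depth 28
  add 10.0.0.0/8 -> H5 at depth 8
  Q 92.212.148.3: descend 010111001101010010010100 ; hops seen [H1,H3] ; pick H3
  add 230.43.154.64/28 -> H2 at depth 28
  add 10.173.0.0/17 -> H2 at depth 17
  add 230.43.154.68/30 -> H1 at depth 30
  - 160.189.142.0/24 clear@24
  Q 18.255.157.216: descend 000 ; hops seen [∅] ; pick no-route
  add 230.32.0.0/12 -> H1 at depth 12
  - 10.173.0.0/17 clear@17
  add 230.43.154.0/24 -> H1 at depth 24
  add 10.173.0.0/16 -> H2 at depth 16
  Q 92.50.175.147: descend 01011100 ; hops seen [H1] ; pick H1
  - 230.43.154.0/24 clear@24
  - 230.43.154.0/25 clear@25
  add 160.189.142.56/29 -> H4 at depth 29
  add 230.43.154.0/23 -> H3 at depth 23
  add 230.43.152.0/22 -> H4 at depth 22
  Q 10.173.57.125: descend 0000101010101101001110010111 ; hops seen [H5,H2,H5] ; pick H5
  Q 230.43.154.68: descend 111001100010101110011010010001 ; hops seen [H1,H4,H3,H2,H1] ; pick H1
  Q 10.173.7.64: descend 000010101010110100 ; hops seen [H5,H2] ; pick H2
  add 160.0.0.0/8 -> H3 at depth 8
  - 230.43.154.0/23 clear@23
  - 10.173.57.112/32 clear@32
  add 160.0.0.0/3 -> H2 at depth 3
  - 230.43.154.64/28 clear@28
  - 160.0.0.0/8 clear@8
  Q 230.43.152.0: descend 1110011000101011100110 ; hops seen [H1,H4] ; pick H4
  - 160.189.142.56/29 clear@29
  Q 92.212.148.3: descend 010111001101010010010100 ; hops seen [H1,H3] ; pick H3
  add 0.0.0.0/0 -> H0 at depth 0
  add 92.212.148.224/28 -> H0 at depth 28

== LOOKUPS ==
["H3","no-route","H1","H5","H1","H2","H4","H3"]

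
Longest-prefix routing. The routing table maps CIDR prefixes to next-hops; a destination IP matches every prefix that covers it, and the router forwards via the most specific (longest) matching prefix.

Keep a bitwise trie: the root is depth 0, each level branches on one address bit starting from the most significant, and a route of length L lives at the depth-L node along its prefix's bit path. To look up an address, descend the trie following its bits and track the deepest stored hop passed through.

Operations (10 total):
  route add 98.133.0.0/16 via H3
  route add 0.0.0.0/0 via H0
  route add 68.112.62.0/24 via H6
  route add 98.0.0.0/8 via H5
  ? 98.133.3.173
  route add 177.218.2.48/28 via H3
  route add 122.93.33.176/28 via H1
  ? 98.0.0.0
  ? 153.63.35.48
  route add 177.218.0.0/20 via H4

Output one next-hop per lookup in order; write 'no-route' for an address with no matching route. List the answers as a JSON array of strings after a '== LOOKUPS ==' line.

Apply in order:
  add 98.133.0.0/16 -> H3 at depth 16
  add 0.0.0.0/0 -> H0 at depth 0
  add 68.112.62.0/24 -> H6 at depth 24
  add 98.0.0.0/8 -> H5 at depth 8
  lookup 98.133.3.173: bits 0110001010000101 walk d0:H0→d1:-→d2:-→d3:-→d4:-→d5:-→d6:-→d7:-→d8:H5→d9:-→d10:-→d11:-→d12:-→d13:-→d14:-→d15:-→d16:H3 -> H3
  add 177.218.2.48/28 -> H3 at depth 28
  add 122.93.33.176/28 -> H1 at depth 28
  lookup 98.0.0.0: bits 01100010 walk d0:H0→d1:-→d2:-→d3:-→d4:-→d5:-→d6:-→d7:-→d8:H5 -> H5
  lookup 153.63.35.48: bits 10 walk d0:H0→d1:-→d2:- -> H0
  add 177.218.0.0/20 -> H4 at depth 20

== LOOKUPS ==
["H3","H5","H0"]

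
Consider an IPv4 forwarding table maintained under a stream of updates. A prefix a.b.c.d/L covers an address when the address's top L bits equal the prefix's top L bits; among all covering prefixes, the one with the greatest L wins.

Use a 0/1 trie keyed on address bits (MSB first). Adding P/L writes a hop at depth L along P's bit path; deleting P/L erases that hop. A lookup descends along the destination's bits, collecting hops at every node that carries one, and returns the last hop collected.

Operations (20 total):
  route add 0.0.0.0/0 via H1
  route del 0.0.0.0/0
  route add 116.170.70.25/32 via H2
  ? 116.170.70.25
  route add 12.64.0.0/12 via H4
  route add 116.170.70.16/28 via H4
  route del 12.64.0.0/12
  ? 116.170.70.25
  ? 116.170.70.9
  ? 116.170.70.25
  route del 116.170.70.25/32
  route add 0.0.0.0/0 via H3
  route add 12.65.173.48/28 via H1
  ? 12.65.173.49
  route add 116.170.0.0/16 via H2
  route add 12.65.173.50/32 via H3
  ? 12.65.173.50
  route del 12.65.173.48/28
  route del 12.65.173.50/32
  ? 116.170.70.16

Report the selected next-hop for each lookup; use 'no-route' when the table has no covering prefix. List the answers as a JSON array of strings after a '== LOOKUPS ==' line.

Apply in order:
  + 0.0.0.0/0 (H1) depth=0
  - 0.0.0.0/0 clear@0
  + 116.170.70.25/32 (H2) depth=32
  Q 116.170.70.25: descend 01110100101010100100011000011001 ; hops seen [H2] ; pick H2
  + 12.64.0.0/12 (H4) depth=12
  + 116.170.70.16/28 (H4) depth=28
  - 12.64.0.0/12 clear@12
  Q 116.170.70.25: descend 01110100101010100100011000011001 ; hops seen [H4,H2] ; pick H2
  Q 116.170.70.9: descend 011101001010101001000110000 ; hops seen [∅] ; pick no-route
  Q 116.170.70.25: descend 01110100101010100100011000011001 ; hops seen [H4,H2] ; pick H2
  - 116.170.70.25/32 clear@32
  + 0.0.0.0/0 (H3) depth=0
  + 12.65.173.48/28 (H1) depth=28
  Q 12.65.173.49: descend 0000110001000001101011010011 ; hops seen [H3,H1] ; pick H1
  + 116.170.0.0/16 (H2) depth=16
  + 12.65.173.50/32 (H3) depth=32
  Q 12.65.173.50: descend 00001100010000011010110100110010 ; hops seen [H3,H1,H3] ; pick H3
  - 12.65.173.48/28 clear@28
  - 12.65.173.50/32 clear@32
  Q 116.170.70.16: descend 0111010010101010010001100001 ; hops seen [H3,H2,H4] ; pick H4

== LOOKUPS ==
["H2","H2","no-route","H2","H1","H3","H4"]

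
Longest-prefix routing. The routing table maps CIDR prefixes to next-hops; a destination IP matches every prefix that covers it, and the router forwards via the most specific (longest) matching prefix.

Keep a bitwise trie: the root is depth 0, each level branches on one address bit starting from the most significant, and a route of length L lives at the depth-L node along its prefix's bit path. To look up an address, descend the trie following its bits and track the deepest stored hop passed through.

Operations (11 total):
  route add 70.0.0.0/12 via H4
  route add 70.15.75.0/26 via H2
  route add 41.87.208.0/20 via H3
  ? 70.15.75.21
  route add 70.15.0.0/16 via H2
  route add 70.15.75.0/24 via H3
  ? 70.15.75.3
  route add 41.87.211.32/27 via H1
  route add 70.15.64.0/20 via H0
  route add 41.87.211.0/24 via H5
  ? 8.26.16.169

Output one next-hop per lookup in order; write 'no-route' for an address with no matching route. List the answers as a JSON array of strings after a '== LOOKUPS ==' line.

Trace:
  add 70.0.0.0/12 -> H4 at depth 12
  add 70.15.75.0/26 -> H2 at depth 26
  add 41.87.208.0/20 -> H3 at depth 20
  Q 70.15.75.21: descend 01000110000011110100101100 ; hops seen [H4,H2] ; pick H2
  add 70.15.0.0/16 -> H2 at depth 16
  add 70.15.75.0/24 -> H3 at depth 24
  Q 70.15.75.3: descend 01000110000011110100101100 ; hops seen [H4,H2,H3,H2] ; pick H2
  add 41.87.211.32/27 -> H1 at depth 27
  add 70.15.64.0/20 -> H0 at depth 20
  add 41.87.211.0/24 -> H5 at depth 24
  Q 8.26.16.169: descend 00 ; hops seen [∅] ; pick no-route

== LOOKUPS ==
["H2","H2","no-route"]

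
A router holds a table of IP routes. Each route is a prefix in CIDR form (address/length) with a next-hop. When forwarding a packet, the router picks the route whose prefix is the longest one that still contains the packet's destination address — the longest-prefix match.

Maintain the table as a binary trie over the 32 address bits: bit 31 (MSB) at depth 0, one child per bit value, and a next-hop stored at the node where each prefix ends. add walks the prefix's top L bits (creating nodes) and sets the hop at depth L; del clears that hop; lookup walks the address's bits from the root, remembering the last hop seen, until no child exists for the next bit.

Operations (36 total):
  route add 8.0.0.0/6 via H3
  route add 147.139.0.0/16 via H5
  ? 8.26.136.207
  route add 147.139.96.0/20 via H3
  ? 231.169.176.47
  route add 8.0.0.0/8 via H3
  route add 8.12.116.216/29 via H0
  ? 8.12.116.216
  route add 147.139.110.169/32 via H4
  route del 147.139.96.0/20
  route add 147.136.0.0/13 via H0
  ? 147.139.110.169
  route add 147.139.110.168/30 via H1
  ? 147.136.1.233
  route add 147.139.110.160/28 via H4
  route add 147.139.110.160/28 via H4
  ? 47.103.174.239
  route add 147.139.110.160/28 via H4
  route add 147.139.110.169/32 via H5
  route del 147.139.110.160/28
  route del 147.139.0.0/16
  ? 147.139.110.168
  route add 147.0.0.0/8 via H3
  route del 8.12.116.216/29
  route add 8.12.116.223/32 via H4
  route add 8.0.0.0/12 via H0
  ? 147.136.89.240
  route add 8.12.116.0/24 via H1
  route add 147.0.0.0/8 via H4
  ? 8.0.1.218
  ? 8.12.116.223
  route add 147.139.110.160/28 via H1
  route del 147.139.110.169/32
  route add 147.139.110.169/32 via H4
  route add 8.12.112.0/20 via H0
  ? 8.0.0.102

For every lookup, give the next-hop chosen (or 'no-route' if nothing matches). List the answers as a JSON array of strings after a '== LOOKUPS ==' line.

Trace:
  add 8.0.0.0/6 -> H3 at depth 6
  add 147.139.0.0/16 -> H5 at depth 16
  ? 8.26.136.207  path d0:-→d1:-→d2:-→d3:-→d4:-→d5:-→d6:H3  best=H3
  add 147.139.96.0/20 -> H3 at depth 20
  ? 231.169.176.47  path d0:-→d1:-  best=no-route
  add 8.0.0.0/8 -> H3 at depth 8
  add 8.12.116.216/29 -> H0 at depth 29
  ? 8.12.116.216  path d0:-→d1:-→d2:-→d3:-→d4:-→d5:-→d6:H3→d7:-→d8:H3→d9:-→d10:-→d11:-→d12:-→d13:-→d14:-→d15:-→d16:-→d17:-→d18:-→d19:-→d20:-→d21:-→d22:-→d23:-→d24:-→d25:-→d26:-→d27:-→d28:-→d29:H0  best=H0
  add 147.139.110.169/32 -> H4 at depth 32
  del 147.139.96.0/20 (clear depth 20)
  add 147.136.0.0/13 -> H0 at depth 13
  ? 147.139.110.169  path d0:-→d1:-→d2:-→d3:-→d4:-→d5:-→d6:-→d7:-→d8:-→d9:-→d10:-→d11:-→d12:-→d13:H0→d14:-→d15:-→d16:H5→d17:-→d18:-→d19:-→d20:-→d21:-→d22:-→d23:-→d24:-→d25:-→d26:-→d27:-→d28:-→d29:-→d30:-→d31:-→d32:H4  best=H4
  add 147.139.110.168/30 -> H1 at depth 30
  ? 147.136.1.233  path d0:-→d1:-→d2:-→d3:-→d4:-→d5:-→d6:-→d7:-→d8:-→d9:-→d10:-→d11:-→d12:-→d13:H0→d14:-  best=H0
  add 147.139.110.160/28 -> H4 at depth 28
  add 147.139.110.160/28 -> H4 at depth 28
  ? 47.103.174.239  path d0:-→d1:-→d2:-  best=no-route
  add 147.139.110.160/28 -> H4 at depth 28
  add 147.139.110.169/32 -> H5 at depth 32
  del 147.139.110.160/28 (clear depth 28)
  del 147.139.0.0/16 (clear depth 16)
  ? 147.139.110.168  path d0:-→d1:-→d2:-→d3:-→d4:-→d5:-→d6:-→d7:-→d8:-→d9:-→d10:-→d11:-→d12:-→d13:H0→d14:-→d15:-→d16:-→d17:-→d18:-→d19:-→d20:-→d21:-→d22:-→d23:-→d24:-→d25:-→d26:-→d27:-→d28:-→d29:-→d30:H1→d31:-  best=H1
  add 147.0.0.0/8 -> H3 at depth 8
  del 8.12.116.216/29 (clear depth 29)
  add 8.12.116.223/32 -> H4 at depth 32
  add 8.0.0.0/12 -> H0 at depth 12
  ? 147.136.89.240  path d0:-→d1:-→d2:-→d3:-→d4:-→d5:-→d6:-→d7:-→d8:H3→d9:-→d10:-→d11:-→d12:-→d13:H0→d14:-  best=H0
  add 8.12.116.0/24 -> H1 at depth 24
  add 147.0.0.0/8 -> H4 at depth 8
  ? 8.0.1.218  path d0:-→d1:-→d2:-→d3:-→d4:-→d5:-→d6:H3→d7:-→d8:H3→d9:-→d10:-→d11:-→d12:H0  best=H0
  ? 8.12.116.223  path d0:-→d1:-→d2:-→d3:-→d4:-→d5:-→d6:H3→d7:-→d8:H3→d9:-→d10:-→d11:-→d12:H0→d13:-→d14:-→d15:-→d16:-→d17:-→d18:-→d19:-→d20:-→d21:-→d22:-→d23:-→d24:H1→d25:-→d26:-→d27:-→d28:-→d29:-→d30:-→d31:-→d32:H4  best=H4
  add 147.139.110.160/28 -> H1 at depth 28
  del 147.139.110.169/32 (clear depth 32)
  add 147.139.110.169/32 -> H4 at depth 32
  add 8.12.112.0/20 -> H0 at depth 20
  ? 8.0.0.102  path d0:-→d1:-→d2:-→d3:-→d4:-→d5:-→d6:H3→d7:-→d8:H3→d9:-→d10:-→d11:-→d12:H0  best=H0

== LOOKUPS ==
["H3","no-route","H0","H4","H0","no-route","H1","H0","H0","H4","H0"]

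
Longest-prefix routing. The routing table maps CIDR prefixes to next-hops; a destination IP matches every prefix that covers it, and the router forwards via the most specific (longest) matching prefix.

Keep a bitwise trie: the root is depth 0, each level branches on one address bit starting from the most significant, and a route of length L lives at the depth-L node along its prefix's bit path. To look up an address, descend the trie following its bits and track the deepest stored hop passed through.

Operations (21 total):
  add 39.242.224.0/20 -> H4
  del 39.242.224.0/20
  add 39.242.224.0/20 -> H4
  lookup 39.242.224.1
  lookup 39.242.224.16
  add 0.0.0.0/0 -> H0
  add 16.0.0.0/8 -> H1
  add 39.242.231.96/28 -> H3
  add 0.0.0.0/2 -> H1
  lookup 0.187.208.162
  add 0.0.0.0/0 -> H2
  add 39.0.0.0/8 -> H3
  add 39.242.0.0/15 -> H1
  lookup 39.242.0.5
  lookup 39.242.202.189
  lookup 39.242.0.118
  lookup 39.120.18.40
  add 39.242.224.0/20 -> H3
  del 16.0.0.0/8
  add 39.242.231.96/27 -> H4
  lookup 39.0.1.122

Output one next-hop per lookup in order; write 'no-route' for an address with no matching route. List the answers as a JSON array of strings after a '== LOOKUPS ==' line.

Process each operation:
  + 39.242.224.0/20 (H4) depth=20
  del 39.242.224.0/20 (clear depth 20)
  + 39.242.224.0/20 (H4) depth=20
  lookup 39.242.224.1: bits 00100111111100101110 walk d0:-→d1:-→d2:-→d3:-→d4:-→d5:-→d6:-→d7:-→d8:-→d9:-→d10:-→d11:-→d12:-→d13:-→d14:-→d15:-→d16:-→d17:-→d18:-→d19:-→d20:H4 -> H4
  lookup 39.242.224.16: bits 00100111111100101110 walk d0:-→d1:-→d2:-→d3:-→d4:-→d5:-→d6:-→d7:-→d8:-→d9:-→d10:-→d11:-→d12:-→d13:-→d14:-→d15:-→d16:-→d17:-→d18:-→d19:-→d20:H4 -> H4
  + 0.0.0.0/0 (H0) depth=0
  + 16.0.0.0/8 (H1) depth=8
  + 39.242.231.96/28 (H3) depth=28
  + 0.0.0.0/2 (H1) depth=2
  lookup 0.187.208.162: bits 000 walk d0:H0→d1:-→d2:H1→d3:- -> H1
  + 0.0.0.0/0 (H2) depth=0
  + 39.0.0.0/8 (H3) depth=8
  + 39.242.0.0/15 (H1) depth=15
  lookup 39.242.0.5: bits 0010011111110010 walk d0:H2→d1:-→d2:H1→d3:-→d4:-→d5:-→d6:-→d7:-→d8:H3→d9:-→d10:-→d11:-→d12:-→d13:-→d14:-→d15:H1→d16:- -> H1
  lookup 39.242.202.189: bits 001001111111001011 walk d0:H2→d1:-→d2:H1→d3:-→d4:-→d5:-→d6:-→d7:-→d8:H3→d9:-→d10:-→d11:-→d12:-→d13:-→d14:-→d15:H1→d16:-→d17:-→d18:- -> H1
  lookup 39.242.0.118: bits 0010011111110010 walk d0:H2→d1:-→d2:H1→d3:-→d4:-→d5:-→d6:-→d7:-→d8:H3→d9:-→d10:-→d11:-→d12:-→d13:-→d14:-→d15:H1→d16:- -> H1
  lookup 39.120.18.40: bits 00100111 walk d0:H2→d1:-→d2:H1→d3:-→d4:-→d5:-→d6:-→d7:-→d8:H3 -> H3
  + 39.242.224.0/20 (H3) depth=20
  del 16.0.0.0/8 (clear depth 8)
  + 39.242.231.96/27 (H4) depth=27
  lookup 39.0.1.122: bits 00100111 walk d0:H2→d1:-→d2:H1→d3:-→d4:-→d5:-→d6:-→d7:-→d8:H3 -> H3

== LOOKUPS ==
["H4","H4","H1","H1","H1","H1","H3","H3"]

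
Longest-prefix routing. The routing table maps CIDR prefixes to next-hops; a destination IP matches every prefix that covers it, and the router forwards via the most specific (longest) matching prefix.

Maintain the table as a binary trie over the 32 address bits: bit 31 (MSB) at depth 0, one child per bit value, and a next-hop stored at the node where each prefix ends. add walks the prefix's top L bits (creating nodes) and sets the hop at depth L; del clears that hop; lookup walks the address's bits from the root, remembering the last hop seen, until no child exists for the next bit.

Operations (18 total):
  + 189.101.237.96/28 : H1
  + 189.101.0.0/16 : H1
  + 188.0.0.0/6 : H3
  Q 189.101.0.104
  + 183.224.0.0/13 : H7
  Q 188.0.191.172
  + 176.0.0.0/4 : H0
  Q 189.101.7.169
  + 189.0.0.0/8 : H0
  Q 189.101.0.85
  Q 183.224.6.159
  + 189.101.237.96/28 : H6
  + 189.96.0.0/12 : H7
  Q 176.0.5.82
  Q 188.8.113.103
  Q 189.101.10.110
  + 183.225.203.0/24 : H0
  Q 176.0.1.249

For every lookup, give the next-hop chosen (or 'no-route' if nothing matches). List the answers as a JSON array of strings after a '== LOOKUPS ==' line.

Trace:
  add 189.101.237.96/28 -> H1 at depth 28
  add 189.101.0.0/16 -> H1 at depth 16
  add 188.0.0.0/6 -> H3 at depth 6
  lookup 189.101.0.104: bits 1011110101100101 walk d0:-→d1:-→d2:-→d3:-→d4:-→d5:-→d6:H3→d7:-→d8:-→d9:-→d10:-→d11:-→d12:-→d13:-→d14:-→d15:-→d16:H1 -> H1
  add 183.224.0.0/13 -> H7 at depth 13
  lookup 188.0.191.172: bits 1011110 walk d0:-→d1:-→d2:-→d3:-→d4:-→d5:-→d6:H3→d7:- -> H3
  add 176.0.0.0/4 -> H0 at depth 4
  lookup 189.101.7.169: bits 1011110101100101 walk d0:-→d1:-→d2:-→d3:-→d4:H0→d5:-→d6:H3→d7:-→d8:-→d9:-→d10:-→d11:-→d12:-→d13:-→d14:-→d15:-→d16:H1 -> H1
  add 189.0.0.0/8 -> H0 at depth 8
  lookup 189.101.0.85: bits 1011110101100101 walk d0:-→d1:-→d2:-→d3:-→d4:H0→d5:-→d6:H3→d7:-→d8:H0→d9:-→d10:-→d11:-→d12:-→d13:-→d14:-→d15:-→d16:H1 -> H1
  lookup 183.224.6.159: bits 1011011111100 walk d0:-→d1:-→d2:-→d3:-→d4:H0→d5:-→d6:-→d7:-→d8:-→d9:-→d10:-→d11:-→d12:-→d13:H7 -> H7
  add 189.101.237.96/28 -> H6 at depth 28
  add 189.96.0.0/12 -> H7 at depth 12
  lookup 176.0.5.82: bits 10110 walk d0:-→d1:-→d2:-→d3:-→d4:H0→d5:- -> H0
  lookup 188.8.113.103: bits 1011110 walk d0:-→d1:-→d2:-→d3:-→d4:H0→d5:-→d6:H3→d7:- -> H3
  lookup 189.101.10.110: bits 1011110101100101 walk d0:-→d1:-→d2:-→d3:-→d4:H0→d5:-→d6:H3→d7:-→d8:H0→d9:-→d10:-→d11:-→d12:H7→d13:-→d14:-→d15:-→d16:H1 -> H1
  add 183.225.203.0/24 -> H0 at depth 24
  lookup 176.0.1.249: bits 10110 walk d0:-→d1:-→d2:-→d3:-→d4:H0→d5:- -> H0

== LOOKUPS ==
["H1","H3","H1","H1","H7","H0","H3","H1","H0"]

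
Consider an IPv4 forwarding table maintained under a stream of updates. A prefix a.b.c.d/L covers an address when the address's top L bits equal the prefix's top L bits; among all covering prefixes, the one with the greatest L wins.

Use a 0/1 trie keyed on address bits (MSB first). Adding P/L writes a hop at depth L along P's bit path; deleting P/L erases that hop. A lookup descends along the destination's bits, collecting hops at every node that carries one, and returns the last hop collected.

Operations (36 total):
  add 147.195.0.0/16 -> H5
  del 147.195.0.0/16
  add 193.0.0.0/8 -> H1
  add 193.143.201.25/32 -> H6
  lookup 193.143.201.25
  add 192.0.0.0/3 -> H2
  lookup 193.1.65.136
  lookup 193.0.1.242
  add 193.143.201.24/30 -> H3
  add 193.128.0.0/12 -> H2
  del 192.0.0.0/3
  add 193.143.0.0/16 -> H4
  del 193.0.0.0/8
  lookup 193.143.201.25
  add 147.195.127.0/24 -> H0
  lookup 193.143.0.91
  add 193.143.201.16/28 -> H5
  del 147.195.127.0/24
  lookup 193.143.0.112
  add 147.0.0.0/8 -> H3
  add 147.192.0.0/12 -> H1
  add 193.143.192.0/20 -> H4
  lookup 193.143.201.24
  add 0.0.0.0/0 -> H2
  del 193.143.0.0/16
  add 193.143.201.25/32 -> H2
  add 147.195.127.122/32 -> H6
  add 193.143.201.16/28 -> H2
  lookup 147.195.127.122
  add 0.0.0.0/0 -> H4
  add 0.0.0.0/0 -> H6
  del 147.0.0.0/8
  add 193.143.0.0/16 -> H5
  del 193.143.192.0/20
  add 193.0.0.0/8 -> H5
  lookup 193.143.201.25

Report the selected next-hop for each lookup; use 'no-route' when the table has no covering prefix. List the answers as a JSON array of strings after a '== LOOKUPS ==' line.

Apply in order:
  + 147.195.0.0/16 (H5) depth=16
  - 147.195.0.0/16 clear@16
  + 193.0.0.0/8 (H1) depth=8
  + 193.143.201.25/32 (H6) depth=32
  lookup 193.143.201.25: bits 11000001100011111100100100011001 walk d0:-→d1:-→d2:-→d3:-→d4:-→d5:-→d6:-→d7:-→d8:H1→d9:-→d10:-→d11:-→d12:-→d13:-→d14:-→d15:-→d16:-→d17:-→d18:-→d19:-→d20:-→d21:-→d22:-→d23:-→d24:-→d25:-→d26:-→d27:-→d28:-→d29:-→d30:-→d31:-→d32:H6 -> H6
  + 192.0.0.0/3 (H2) depth=3
  lookup 193.1.65.136: bits 11000001 walk d0:-→d1:-→d2:-→d3:H2→d4:-→d5:-→d6:-→d7:-→d8:H1 -> H1
  lookup 193.0.1.242: bits 11000001 walk d0:-→d1:-→d2:-→d3:H2→d4:-→d5:-→d6:-→d7:-→d8:H1 -> H1
  + 193.143.201.24/30 (H3) depth=30
  + 193.128.0.0/12 (H2) depth=12
  - 192.0.0.0/3 clear@3
  + 193.143.0.0/16 (H4) depth=16
  - 193.0.0.0/8 clear@8
  lookup 193.143.201.25: bits 11000001100011111100100100011001 walk d0:-→d1:-→d2:-→d3:-→d4:-→d5:-→d6:-→d7:-→d8:-→d9:-→d10:-→d11:-→d12:H2→d13:-→d14:-→d15:-→d16:H4→d17:-→d18:-→d19:-→d20:-→d21:-→d22:-→d23:-→d24:-→d25:-→d26:-→d27:-→d28:-→d29:-→d30:H3→d31:-→d32:H6 -> H6
  + 147.195.127.0/24 (H0) depth=24
  lookup 193.143.0.91: bits 1100000110001111 walk d0:-→d1:-→d2:-→d3:-→d4:-→d5:-→d6:-→d7:-→d8:-→d9:-→d10:-→d11:-→d12:H2→d13:-→d14:-→d15:-→d16:H4 -> H4
  + 193.143.201.16/28 (H5) depth=28
  - 147.195.127.0/24 clear@24
  lookup 193.143.0.112: bits 1100000110001111 walk d0:-→d1:-→d2:-→d3:-→d4:-→d5:-→d6:-→d7:-→d8:-→d9:-→d10:-→d11:-→d12:H2→d13:-→d14:-→d15:-→d16:H4 -> H4
  + 147.0.0.0/8 (H3) depth=8
  + 147.192.0.0/12 (H1) depth=12
  + 193.143.192.0/20 (H4) depth=20
  lookup 193.143.201.24: bits 1100000110001111110010010001100 walk d0:-→d1:-→d2:-→d3:-→d4:-→d5:-→d6:-→d7:-→d8:-→d9:-→d10:-→d11:-→d12:H2→d13:-→d14:-→d15:-→d16:H4→d17:-→d18:-→d19:-→d20:H4→d21:-→d22:-→d23:-→d24:-→d25:-→d26:-→d27:-→d28:H5→d29:-→d30:H3→d31:- -> H3
  + 0.0.0.0/0 (H2) depth=0
  - 193.143.0.0/16 clear@16
  + 193.143.201.25/32 (H2) depth=32
  + 147.195.127.122/32 (H6) depth=32
  + 193.143.201.16/28 (H2) depth=28
  lookup 147.195.127.122: bits 10010011110000110111111101111010 walk d0:H2→d1:-→d2:-→d3:-→d4:-→d5:-→d6:-→d7:-→d8:H3→d9:-→d10:-→d11:-→d12:H1→d13:-→d14:-→d15:-→d16:-→d17:-→d18:-→d19:-→d20:-→d21:-→d22:-→d23:-→d24:-→d25:-→d26:-→d27:-→d28:-→d29:-→d30:-→d31:-→d32:H6 -> H6
  + 0.0.0.0/0 (H4) depth=0
  + 0.0.0.0/0 (H6) depth=0
  - 147.0.0.0/8 clear@8
  + 193.143.0.0/16 (H5) depth=16
  - 193.143.192.0/20 clear@20
  + 193.0.0.0/8 (H5) depth=8
  lookup 193.143.201.25: bits 11000001100011111100100100011001 walk d0:H6→d1:-→d2:-→d3:-→d4:-→d5:-→d6:-→d7:-→d8:H5→d9:-→d10:-→d11:-→d12:H2→d13:-→d14:-→d15:-→d16:H5→d17:-→d18:-→d19:-→d20:-→d21:-→d22:-→d23:-→d24:-→d25:-→d26:-→d27:-→d28:H2→d29:-→d30:H3→d31:-→d32:H2 -> H2

== LOOKUPS ==
["H6","H1","H1","H6","H4","H4","H3","H6","H2"]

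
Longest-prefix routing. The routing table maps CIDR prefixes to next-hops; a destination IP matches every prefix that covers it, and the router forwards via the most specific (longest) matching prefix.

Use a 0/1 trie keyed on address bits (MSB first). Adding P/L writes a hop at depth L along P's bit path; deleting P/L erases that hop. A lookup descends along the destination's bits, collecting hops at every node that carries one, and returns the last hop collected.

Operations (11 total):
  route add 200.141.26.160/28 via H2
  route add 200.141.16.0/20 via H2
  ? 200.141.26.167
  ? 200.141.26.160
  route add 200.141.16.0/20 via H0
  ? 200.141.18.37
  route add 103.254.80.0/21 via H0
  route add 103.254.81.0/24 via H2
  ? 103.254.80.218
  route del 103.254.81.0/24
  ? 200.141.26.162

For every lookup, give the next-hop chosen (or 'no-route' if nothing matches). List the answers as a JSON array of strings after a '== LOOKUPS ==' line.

Apply in order:
  + 200.141.26.160/28 (H2) depth=28
  + 200.141.16.0/20 (H2) depth=20
  ? 200.141.26.167  path d0:-→d1:-→d2:-→d3:-→d4:-→d5:-→d6:-→d7:-→d8:-→d9:-→d10:-→d11:-→d12:-→d13:-→d14:-→d15:-→d16:-→d17:-→d18:-→d19:-→d20:H2→d21:-→d22:-→d23:-→d24:-→d25:-→d26:-→d27:-→d28:H2  best=H2
  ? 200.141.26.160  path d0:-→d1:-→d2:-→d3:-→d4:-→d5:-→d6:-→d7:-→d8:-→d9:-→d10:-→d11:-→d12:-→d13:-→d14:-→d15:-→d16:-→d17:-→d18:-→d19:-→d20:H2→d21:-→d22:-→d23:-→d24:-→d25:-→d26:-→d27:-→d28:H2  best=H2
  + 200.141.16.0/20 (H0) depth=20
  ? 200.141.18.37  path d0:-→d1:-→d2:-→d3:-→d4:-→d5:-→d6:-→d7:-→d8:-→d9:-→d10:-→d11:-→d12:-→d13:-→d14:-→d15:-→d16:-→d17:-→d18:-→d19:-→d20:H0  best=H0
  + 103.254.80.0/21 (H0) depth=21
  + 103.254.81.0/24 (H2) depth=24
  ? 103.254.80.218  path d0:-→d1:-→d2:-→d3:-→d4:-→d5:-→d6:-→d7:-→d8:-→d9:-→d10:-→d11:-→d12:-→d13:-→d14:-→d15:-→d16:-→d17:-→d18:-→d19:-→d20:-→d21:H0→d22:-→d23:-  best=H0
  del 103.254.81.0/24 (clear depth 24)
  ? 200.141.26.162  path d0:-→d1:-→d2:-→d3:-→d4:-→d5:-→d6:-→d7:-→d8:-→d9:-→d10:-→d11:-→d12:-→d13:-→d14:-→d15:-→d16:-→d17:-→d18:-→d19:-→d20:H0→d21:-→d22:-→d23:-→d24:-→d25:-→d26:-→d27:-→d28:H2  best=H2

== LOOKUPS ==
["H2","H2","H0","H0","H2"]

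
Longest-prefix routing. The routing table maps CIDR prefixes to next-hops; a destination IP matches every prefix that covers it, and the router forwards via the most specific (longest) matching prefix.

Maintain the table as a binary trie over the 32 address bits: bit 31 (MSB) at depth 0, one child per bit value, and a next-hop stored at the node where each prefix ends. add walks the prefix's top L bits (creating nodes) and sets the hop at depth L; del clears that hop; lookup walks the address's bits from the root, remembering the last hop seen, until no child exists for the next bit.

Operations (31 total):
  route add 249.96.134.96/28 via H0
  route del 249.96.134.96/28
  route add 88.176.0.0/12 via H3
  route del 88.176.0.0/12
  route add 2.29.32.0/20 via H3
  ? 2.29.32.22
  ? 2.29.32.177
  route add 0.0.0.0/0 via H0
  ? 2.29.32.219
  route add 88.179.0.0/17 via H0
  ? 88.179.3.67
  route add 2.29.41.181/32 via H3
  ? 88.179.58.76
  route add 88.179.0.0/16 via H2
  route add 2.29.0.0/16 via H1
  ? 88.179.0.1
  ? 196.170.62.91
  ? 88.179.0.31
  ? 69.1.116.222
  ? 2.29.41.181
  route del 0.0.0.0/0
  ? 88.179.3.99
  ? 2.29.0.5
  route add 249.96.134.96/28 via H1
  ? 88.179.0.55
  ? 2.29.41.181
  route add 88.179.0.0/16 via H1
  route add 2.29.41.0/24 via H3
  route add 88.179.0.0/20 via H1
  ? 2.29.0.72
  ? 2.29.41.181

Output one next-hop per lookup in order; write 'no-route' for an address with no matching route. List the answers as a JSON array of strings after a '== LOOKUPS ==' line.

Process each operation:
  add 249.96.134.96/28 -> H0 at depth 28
  - 249.96.134.96/28 clear@28
  add 88.176.0.0/12 -> H3 at depth 12
  - 88.176.0.0/12 clear@12
  add 2.29.32.0/20 -> H3 at depth 20
  ? 2.29.32.22  path d0:-→d1:-→d2:-→d3:-→d4:-→d5:-→d6:-→d7:-→d8:-→d9:-→d10:-→d11:-→d12:-→d13:-→d14:-→d15:-→d16:-→d17:-→d18:-→d19:-→d20:H3  best=H3
  ? 2.29.32.177  path d0:-→d1:-→d2:-→d3:-→d4:-→d5:-→d6:-→d7:-→d8:-→d9:-→d10:-→d11:-→d12:-→d13:-→d14:-→d15:-→d16:-→d17:-→d18:-→d19:-→d20:H3  best=H3
  add 0.0.0.0/0 -> H0 at depth 0
  ? 2.29.32.219  path d0:H0→d1:-→d2:-→d3:-→d4:-→d5:-→d6:-→d7:-→d8:-→d9:-→d10:-→d11:-→d12:-→d13:-→d14:-→d15:-→d16:-→d17:-→d18:-→d19:-→d20:H3  best=H3
  add 88.179.0.0/17 -> H0 at depth 17
  ? 88.179.3.67  path d0:H0→d1:-→d2:-→d3:-→d4:-→d5:-→d6:-→d7:-→d8:-→d9:-→d10:-→d11:-→d12:-→d13:-→d14:-→d15:-→d16:-→d17:H0  best=H0
  add 2.29.41.181/32 -> H3 at depth 32
  ? 88.179.58.76  path d0:H0→d1:-→d2:-→d3:-→d4:-→d5:-→d6:-→d7:-→d8:-→d9:-→d10:-→d11:-→d12:-→d13:-→d14:-→d15:-→d16:-→d17:H0  best=H0
  add 88.179.0.0/16 -> H2 at depth 16
  add 2.29.0.0/16 -> H1 at depth 16
  ? 88.179.0.1  path d0:H0→d1:-→d2:-→d3:-→d4:-→d5:-→d6:-→d7:-→d8:-→d9:-→d10:-→d11:-→d12:-→d13:-→d14:-→d15:-→d16:H2→d17:H0  best=H0
  ? 196.170.62.91  path d0:H0→d1:-→d2:-  best=H0
  ? 88.179.0.31  path d0:H0→d1:-→d2:-→d3:-→d4:-→d5:-→d6:-→d7:-→d8:-→d9:-→d10:-→d11:-→d12:-→d13:-→d14:-→d15:-→d16:H2→d17:H0  best=H0
  ? 69.1.116.222  path d0:H0→d1:-→d2:-→d3:-  best=H0
  ? 2.29.41.181  path d0:H0→d1:-→d2:-→d3:-→d4:-→d5:-→d6:-→d7:-→d8:-→d9:-→d10:-→d11:-→d12:-→d13:-→d14:-→d15:-→d16:H1→d17:-→d18:-→d19:-→d20:H3→d21:-→d22:-→d23:-→d24:-→d25:-→d26:-→d27:-→d28:-→d29:-→d30:-→d31:-→d32:H3  best=H3
  - 0.0.0.0/0 clear@0
  ? 88.179.3.99  path d0:-→d1:-→d2:-→d3:-→d4:-→d5:-→d6:-→d7:-→d8:-→d9:-→d10:-→d11:-→d12:-→d13:-→d14:-→d15:-→d16:H2→d17:H0  best=H0
  ? 2.29.0.5  path d0:-→d1:-→d2:-→d3:-→d4:-→d5:-→d6:-→d7:-→d8:-→d9:-→d10:-→d11:-→d12:-→d13:-→d14:-→d15:-→d16:H1→d17:-→d18:-  best=H1
  add 249.96.134.96/28 -> H1 at depth 28
  ? 88.179.0.55  path d0:-→d1:-→d2:-→d3:-→d4:-→d5:-→d6:-→d7:-→d8:-→d9:-→d10:-→d11:-→d12:-→d13:-→d14:-→d15:-→d16:H2→d17:H0  best=H0
  ? 2.29.41.181  path d0:-→d1:-→d2:-→d3:-→d4:-→d5:-→d6:-→d7:-→d8:-→d9:-→d10:-→d11:-→d12:-→d13:-→d14:-→d15:-→d16:H1→d17:-→d18:-→d19:-→d20:H3→d21:-→d22:-→d23:-→d24:-→d25:-→d26:-→d27:-→d28:-→d29:-→d30:-→d31:-→d32:H3  best=H3
  add 88.179.0.0/16 -> H1 at depth 16
  add 2.29.41.0/24 -> H3 at depth 24
  add 88.179.0.0/20 -> H1 at depth 20
  ? 2.29.0.72  path d0:-→d1:-→d2:-→d3:-→d4:-→d5:-→d6:-→d7:-→d8:-→d9:-→d10:-→d11:-→d12:-→d13:-→d14:-→d15:-→d16:H1→d17:-→d18:-  best=H1
  ? 2.29.41.181  path d0:-→d1:-→d2:-→d3:-→d4:-→d5:-→d6:-→d7:-→d8:-→d9:-→d10:-→d11:-→d12:-→d13:-→d14:-→d15:-→d16:H1→d17:-→d18:-→d19:-→d20:H3→d21:-→d22:-→d23:-→d24:H3→d25:-→d26:-→d27:-→d28:-→d29:-→d30:-→d31:-→d32:H3  best=H3

== LOOKUPS ==
["H3","H3","H3","H0","H0","H0","H0","H0","H0","H3","H0","H1","H0","H3","H1","H3"]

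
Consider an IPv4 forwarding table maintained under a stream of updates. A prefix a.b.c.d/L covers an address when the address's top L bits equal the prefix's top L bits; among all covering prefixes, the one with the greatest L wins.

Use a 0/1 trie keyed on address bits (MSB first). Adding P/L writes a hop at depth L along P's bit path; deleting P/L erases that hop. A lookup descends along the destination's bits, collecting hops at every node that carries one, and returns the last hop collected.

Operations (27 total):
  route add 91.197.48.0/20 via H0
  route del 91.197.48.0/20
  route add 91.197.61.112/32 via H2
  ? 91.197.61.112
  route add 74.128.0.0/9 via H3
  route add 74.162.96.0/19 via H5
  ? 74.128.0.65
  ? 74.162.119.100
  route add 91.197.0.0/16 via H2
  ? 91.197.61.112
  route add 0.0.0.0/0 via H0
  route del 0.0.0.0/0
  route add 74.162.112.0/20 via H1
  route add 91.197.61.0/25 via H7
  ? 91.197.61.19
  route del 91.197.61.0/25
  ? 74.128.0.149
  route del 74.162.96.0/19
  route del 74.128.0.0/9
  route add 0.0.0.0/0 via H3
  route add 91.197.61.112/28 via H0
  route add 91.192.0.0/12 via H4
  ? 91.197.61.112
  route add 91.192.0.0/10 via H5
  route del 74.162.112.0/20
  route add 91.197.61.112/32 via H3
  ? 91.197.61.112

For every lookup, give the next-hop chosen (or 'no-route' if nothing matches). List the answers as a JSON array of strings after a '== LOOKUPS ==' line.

Process each operation:
  add 91.197.48.0/20 -> H0 at depth 20
  - 91.197.48.0/20 clear@20
  add 91.197.61.112/32 -> H2 at depth 32
  ? 91.197.61.112  path d0:-→d1:-→d2:-→d3:-→d4:-→d5:-→d6:-→d7:-→d8:-→d9:-→d10:-→d11:-→d12:-→d13:-→d14:-→d15:-→d16:-→d17:-→d18:-→d19:-→d20:-→d21:-→d22:-→d23:-→d24:-→d25:-→d26:-→d27:-→d28:-→d29:-→d30:-→d31:-→d32:H2  best=H2
  add 74.128.0.0/9 -> H3 at depth 9
  add 74.162.96.0/19 -> H5 at depth 19
  ? 74.128.0.65  path d0:-→d1:-→d2:-→d3:-→d4:-→d5:-→d6:-→d7:-→d8:-→d9:H3→d10:-  best=H3
  ? 74.162.119.100  path d0:-→d1:-→d2:-→d3:-→d4:-→d5:-→d6:-→d7:-→d8:-→d9:H3→d10:-→d11:-→d12:-→d13:-→d14:-→d15:-→d16:-→d17:-→d18:-→d19:H5  best=H5
  add 91.197.0.0/16 -> H2 at depth 16
  ? 91.197.61.112  path d0:-→d1:-→d2:-→d3:-→d4:-→d5:-→d6:-→d7:-→d8:-→d9:-→d10:-→d11:-→d12:-→d13:-→d14:-→d15:-→d16:H2→d17:-→d18:-→d19:-→d20:-→d21:-→d22:-→d23:-→d24:-→d25:-→d26:-→d27:-→d28:-→d29:-→d30:-→d31:-→d32:H2  best=H2
  add 0.0.0.0/0 -> H0 at depth 0
  - 0.0.0.0/0 clear@0
  add 74.162.112.0/20 -> H1 at depth 20
  add 91.197.61.0/25 -> H7 at depth 25
  ? 91.197.61.19  path d0:-→d1:-→d2:-→d3:-→d4:-→d5:-→d6:-→d7:-→d8:-→d9:-→d10:-→d11:-→d12:-→d13:-→d14:-→d15:-→d16:H2→d17:-→d18:-→d19:-→d20:-→d21:-→d22:-→d23:-→d24:-→d25:H7  best=H7
  - 91.197.61.0/25 clear@25
  ? 74.128.0.149  path d0:-→d1:-→d2:-→d3:-→d4:-→d5:-→d6:-→d7:-→d8:-→d9:H3→d10:-  best=H3
  - 74.162.96.0/19 clear@19
  - 74.128.0.0/9 clear@9
  add 0.0.0.0/0 -> H3 at depth 0
  add 91.197.61.112/28 -> H0 at depth 28
  add 91.192.0.0/12 -> H4 at depth 12
  ? 91.197.61.112  path d0:H3→d1:-→d2:-→d3:-→d4:-→d5:-→d6:-→d7:-→d8:-→d9:-→d10:-→d11:-→d12:H4→d13:-→d14:-→d15:-→d16:H2→d17:-→d18:-→d19:-→d20:-→d21:-→d22:-→d23:-→d24:-→d25:-→d26:-→d27:-→d28:H0→d29:-→d30:-→d31:-→d32:H2  best=H2
  add 91.192.0.0/10 -> H5 at depth 10
  - 74.162.112.0/20 clear@20
  add 91.197.61.112/32 -> H3 at depth 32
  ? 91.197.61.112  path d0:H3→d1:-→d2:-→d3:-→d4:-→d5:-→d6:-→d7:-→d8:-→d9:-→d10:H5→d11:-→d12:H4→d13:-→d14:-→d15:-→d16:H2→d17:-→d18:-→d19:-→d20:-→d21:-→d22:-→d23:-→d24:-→d25:-→d26:-→d27:-→d28:H0→d29:-→d30:-→d31:-→d32:H3  best=H3

== LOOKUPS ==
["H2","H3","H5","H2","H7","H3","H2","H3"]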